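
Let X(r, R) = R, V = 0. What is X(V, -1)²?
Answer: 1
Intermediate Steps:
X(V, -1)² = (-1)² = 1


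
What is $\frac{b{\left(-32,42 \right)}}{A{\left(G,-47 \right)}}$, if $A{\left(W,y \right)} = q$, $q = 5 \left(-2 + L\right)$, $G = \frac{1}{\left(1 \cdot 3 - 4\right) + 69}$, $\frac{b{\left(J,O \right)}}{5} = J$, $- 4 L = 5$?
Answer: $\frac{128}{13} \approx 9.8462$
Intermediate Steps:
$L = - \frac{5}{4}$ ($L = \left(- \frac{1}{4}\right) 5 = - \frac{5}{4} \approx -1.25$)
$b{\left(J,O \right)} = 5 J$
$G = \frac{1}{68}$ ($G = \frac{1}{\left(3 - 4\right) + 69} = \frac{1}{-1 + 69} = \frac{1}{68} \approx 0.014706$)
$q = - \frac{65}{4}$ ($q = 5 \left(-2 - \frac{5}{4}\right) = 5 \left(- \frac{13}{4}\right) = - \frac{65}{4} \approx -16.25$)
$A{\left(W,y \right)} = - \frac{65}{4}$
$\frac{b{\left(-32,42 \right)}}{A{\left(G,-47 \right)}} = \frac{5 \left(-32\right)}{- \frac{65}{4}} = \left(-160\right) \left(- \frac{4}{65}\right) = \frac{128}{13}$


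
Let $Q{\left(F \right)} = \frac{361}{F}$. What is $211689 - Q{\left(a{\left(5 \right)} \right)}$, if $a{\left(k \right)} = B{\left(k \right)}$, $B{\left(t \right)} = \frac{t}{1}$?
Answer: $\frac{1058084}{5} \approx 2.1162 \cdot 10^{5}$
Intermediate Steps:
$B{\left(t \right)} = t$ ($B{\left(t \right)} = t 1 = t$)
$a{\left(k \right)} = k$
$211689 - Q{\left(a{\left(5 \right)} \right)} = 211689 - \frac{361}{5} = \frac{1058084}{5}$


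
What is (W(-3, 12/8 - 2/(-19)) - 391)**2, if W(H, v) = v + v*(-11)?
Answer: 59814756/361 ≈ 1.6569e+5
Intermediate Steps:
W(H, v) = -10*v (W(H, v) = v - 11*v = -10*v)
(W(-3, 12/8 - 2/(-19)) - 391)**2 = (-10*(12/8 - 2/(-19)) - 391)**2 = (-10*(12*(1/8) - 2*(-1/19)) - 391)**2 = (-10*(3/2 + 2/19) - 391)**2 = (-10*61/38 - 391)**2 = (-305/19 - 391)**2 = (-7734/19)**2 = 59814756/361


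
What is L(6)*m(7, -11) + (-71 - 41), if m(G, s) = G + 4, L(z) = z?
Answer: -46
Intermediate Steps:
m(G, s) = 4 + G
L(6)*m(7, -11) + (-71 - 41) = 6*(4 + 7) + (-71 - 41) = 6*11 - 112 = 66 - 112 = -46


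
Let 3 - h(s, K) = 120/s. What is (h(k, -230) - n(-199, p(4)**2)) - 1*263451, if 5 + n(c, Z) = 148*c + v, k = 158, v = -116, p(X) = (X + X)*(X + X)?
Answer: -18476185/79 ≈ -2.3388e+5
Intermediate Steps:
p(X) = 4*X**2 (p(X) = (2*X)*(2*X) = 4*X**2)
h(s, K) = 3 - 120/s
n(c, Z) = -121 + 148*c (n(c, Z) = -5 + (148*c - 116) = -5 + (-116 + 148*c) = -121 + 148*c)
(h(k, -230) - n(-199, p(4)**2)) - 1*263451 = ((3 - 120/158) - (-121 + 148*(-199))) - 1*263451 = ((3 - 120*1/158) - (-121 - 29452)) - 263451 = ((3 - 60/79) - 1*(-29573)) - 263451 = (177/79 + 29573) - 263451 = 2336444/79 - 263451 = -18476185/79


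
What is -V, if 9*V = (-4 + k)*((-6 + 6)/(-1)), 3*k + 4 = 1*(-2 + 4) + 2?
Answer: 0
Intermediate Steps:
k = 0 (k = -4/3 + (1*(-2 + 4) + 2)/3 = -4/3 + (1*2 + 2)/3 = -4/3 + (2 + 2)/3 = -4/3 + (⅓)*4 = -4/3 + 4/3 = 0)
V = 0 (V = ((-4 + 0)*((-6 + 6)/(-1)))/9 = (-0*(-1))/9 = (-4*0)/9 = (⅑)*0 = 0)
-V = -1*0 = 0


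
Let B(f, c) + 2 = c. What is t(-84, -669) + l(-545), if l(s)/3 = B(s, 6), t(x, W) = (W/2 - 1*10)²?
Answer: 474769/4 ≈ 1.1869e+5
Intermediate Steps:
t(x, W) = (-10 + W/2)² (t(x, W) = (W*(½) - 10)² = (W/2 - 10)² = (-10 + W/2)²)
B(f, c) = -2 + c
l(s) = 12 (l(s) = 3*(-2 + 6) = 3*4 = 12)
t(-84, -669) + l(-545) = (-20 - 669)²/4 + 12 = (¼)*(-689)² + 12 = (¼)*474721 + 12 = 474721/4 + 12 = 474769/4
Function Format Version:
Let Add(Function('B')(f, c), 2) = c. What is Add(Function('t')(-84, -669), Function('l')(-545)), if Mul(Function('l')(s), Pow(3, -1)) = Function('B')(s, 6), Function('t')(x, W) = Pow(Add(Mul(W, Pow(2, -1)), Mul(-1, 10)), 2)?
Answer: Rational(474769, 4) ≈ 1.1869e+5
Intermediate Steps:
Function('t')(x, W) = Pow(Add(-10, Mul(Rational(1, 2), W)), 2) (Function('t')(x, W) = Pow(Add(Mul(W, Rational(1, 2)), -10), 2) = Pow(Add(Mul(Rational(1, 2), W), -10), 2) = Pow(Add(-10, Mul(Rational(1, 2), W)), 2))
Function('B')(f, c) = Add(-2, c)
Function('l')(s) = 12 (Function('l')(s) = Mul(3, Add(-2, 6)) = Mul(3, 4) = 12)
Add(Function('t')(-84, -669), Function('l')(-545)) = Add(Mul(Rational(1, 4), Pow(Add(-20, -669), 2)), 12) = Add(Mul(Rational(1, 4), Pow(-689, 2)), 12) = Add(Mul(Rational(1, 4), 474721), 12) = Add(Rational(474721, 4), 12) = Rational(474769, 4)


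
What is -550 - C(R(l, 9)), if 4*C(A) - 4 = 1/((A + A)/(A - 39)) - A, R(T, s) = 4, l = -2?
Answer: -17565/32 ≈ -548.91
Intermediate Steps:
C(A) = 1 - A/4 + (-39 + A)/(8*A) (C(A) = 1 + (1/((A + A)/(A - 39)) - A)/4 = 1 + (1/((2*A)/(-39 + A)) - A)/4 = 1 + (1/(2*A/(-39 + A)) - A)/4 = 1 + ((-39 + A)/(2*A) - A)/4 = 1 + (-A + (-39 + A)/(2*A))/4 = 1 + (-A/4 + (-39 + A)/(8*A)) = 1 - A/4 + (-39 + A)/(8*A))
-550 - C(R(l, 9)) = -550 - (9/8 - 39/8/4 - 1/4*4) = -550 - (9/8 - 39/8*1/4 - 1) = -550 - (9/8 - 39/32 - 1) = -550 - 1*(-35/32) = -550 + 35/32 = -17565/32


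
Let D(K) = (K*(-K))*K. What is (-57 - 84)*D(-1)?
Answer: -141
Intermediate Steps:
D(K) = -K³ (D(K) = (-K²)*K = -K³)
(-57 - 84)*D(-1) = (-57 - 84)*(-1*(-1)³) = -(-141)*(-1) = -141*1 = -141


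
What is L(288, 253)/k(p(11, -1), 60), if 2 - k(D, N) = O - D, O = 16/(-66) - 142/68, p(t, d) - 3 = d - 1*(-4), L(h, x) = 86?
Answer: 96492/11591 ≈ 8.3247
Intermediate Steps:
p(t, d) = 7 + d (p(t, d) = 3 + (d - 1*(-4)) = 3 + (d + 4) = 3 + (4 + d) = 7 + d)
O = -2615/1122 (O = 16*(-1/66) - 142*1/68 = -8/33 - 71/34 = -2615/1122 ≈ -2.3307)
k(D, N) = 4859/1122 + D (k(D, N) = 2 - (-2615/1122 - D) = 2 + (2615/1122 + D) = 4859/1122 + D)
L(288, 253)/k(p(11, -1), 60) = 86/(4859/1122 + (7 - 1)) = 86/(4859/1122 + 6) = 86/(11591/1122) = 86*(1122/11591) = 96492/11591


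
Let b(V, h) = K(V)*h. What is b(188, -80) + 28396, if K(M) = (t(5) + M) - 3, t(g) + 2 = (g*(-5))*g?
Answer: 23756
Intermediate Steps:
t(g) = -2 - 5*g**2 (t(g) = -2 + (g*(-5))*g = -2 + (-5*g)*g = -2 - 5*g**2)
K(M) = -130 + M (K(M) = ((-2 - 5*5**2) + M) - 3 = ((-2 - 5*25) + M) - 3 = ((-2 - 125) + M) - 3 = (-127 + M) - 3 = -130 + M)
b(V, h) = h*(-130 + V) (b(V, h) = (-130 + V)*h = h*(-130 + V))
b(188, -80) + 28396 = -80*(-130 + 188) + 28396 = -80*58 + 28396 = -4640 + 28396 = 23756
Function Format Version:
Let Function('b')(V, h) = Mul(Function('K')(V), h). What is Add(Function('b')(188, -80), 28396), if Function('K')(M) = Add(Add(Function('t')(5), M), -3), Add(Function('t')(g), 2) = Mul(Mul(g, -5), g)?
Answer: 23756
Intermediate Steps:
Function('t')(g) = Add(-2, Mul(-5, Pow(g, 2))) (Function('t')(g) = Add(-2, Mul(Mul(g, -5), g)) = Add(-2, Mul(Mul(-5, g), g)) = Add(-2, Mul(-5, Pow(g, 2))))
Function('K')(M) = Add(-130, M) (Function('K')(M) = Add(Add(Add(-2, Mul(-5, Pow(5, 2))), M), -3) = Add(Add(Add(-2, Mul(-5, 25)), M), -3) = Add(Add(Add(-2, -125), M), -3) = Add(Add(-127, M), -3) = Add(-130, M))
Function('b')(V, h) = Mul(h, Add(-130, V)) (Function('b')(V, h) = Mul(Add(-130, V), h) = Mul(h, Add(-130, V)))
Add(Function('b')(188, -80), 28396) = Add(Mul(-80, Add(-130, 188)), 28396) = Add(Mul(-80, 58), 28396) = Add(-4640, 28396) = 23756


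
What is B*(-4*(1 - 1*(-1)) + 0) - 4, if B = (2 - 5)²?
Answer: -76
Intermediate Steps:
B = 9 (B = (-3)² = 9)
B*(-4*(1 - 1*(-1)) + 0) - 4 = 9*(-4*(1 - 1*(-1)) + 0) - 4 = 9*(-4*(1 + 1) + 0) - 4 = 9*(-4*2 + 0) - 4 = 9*(-8 + 0) - 4 = 9*(-8) - 4 = -72 - 4 = -76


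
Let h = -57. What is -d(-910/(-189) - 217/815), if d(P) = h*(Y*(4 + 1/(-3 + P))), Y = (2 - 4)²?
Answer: 9023613/8519 ≈ 1059.2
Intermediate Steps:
Y = 4 (Y = (-2)² = 4)
d(P) = -912 - 228/(-3 + P) (d(P) = -228*(4 + 1/(-3 + P)) = -57*(16 + 4/(-3 + P)) = -912 - 228/(-3 + P))
-d(-910/(-189) - 217/815) = -228*(11 - 4*(-910/(-189) - 217/815))/(-3 + (-910/(-189) - 217/815)) = -228*(11 - 4*(-910*(-1/189) - 217*1/815))/(-3 + (-910*(-1/189) - 217*1/815)) = -228*(11 - 4*(130/27 - 217/815))/(-3 + (130/27 - 217/815)) = -228*(11 - 4*100091/22005)/(-3 + 100091/22005) = -228*(11 - 400364/22005)/34076/22005 = -228*22005*(-158309)/(34076*22005) = -1*(-9023613/8519) = 9023613/8519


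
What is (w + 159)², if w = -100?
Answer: 3481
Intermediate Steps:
(w + 159)² = (-100 + 159)² = 59² = 3481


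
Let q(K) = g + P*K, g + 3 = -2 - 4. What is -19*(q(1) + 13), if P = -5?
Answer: 19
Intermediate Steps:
g = -9 (g = -3 + (-2 - 4) = -3 - 6 = -9)
q(K) = -9 - 5*K
-19*(q(1) + 13) = -19*((-9 - 5*1) + 13) = -19*((-9 - 5) + 13) = -19*(-14 + 13) = -19*(-1) = 19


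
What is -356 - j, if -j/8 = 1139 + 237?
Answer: 10652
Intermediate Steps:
j = -11008 (j = -8*(1139 + 237) = -8*1376 = -11008)
-356 - j = -356 - 1*(-11008) = -356 + 11008 = 10652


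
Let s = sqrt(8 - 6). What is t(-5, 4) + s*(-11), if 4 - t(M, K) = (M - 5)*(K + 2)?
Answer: 64 - 11*sqrt(2) ≈ 48.444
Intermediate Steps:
t(M, K) = 4 - (-5 + M)*(2 + K) (t(M, K) = 4 - (M - 5)*(K + 2) = 4 - (-5 + M)*(2 + K))
s = sqrt(2) ≈ 1.4142
t(-5, 4) + s*(-11) = (14 - 2*(-5) + 5*4 - 1*4*(-5)) + sqrt(2)*(-11) = (14 + 10 + 20 + 20) - 11*sqrt(2) = 64 - 11*sqrt(2)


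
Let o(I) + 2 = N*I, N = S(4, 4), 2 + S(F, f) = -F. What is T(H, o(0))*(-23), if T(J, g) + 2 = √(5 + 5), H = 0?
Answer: 46 - 23*√10 ≈ -26.732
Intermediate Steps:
S(F, f) = -2 - F
N = -6 (N = -2 - 1*4 = -2 - 4 = -6)
o(I) = -2 - 6*I
T(J, g) = -2 + √10 (T(J, g) = -2 + √(5 + 5) = -2 + √10)
T(H, o(0))*(-23) = (-2 + √10)*(-23) = 46 - 23*√10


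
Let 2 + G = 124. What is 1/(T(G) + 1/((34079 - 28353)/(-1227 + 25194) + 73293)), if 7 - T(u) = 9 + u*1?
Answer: -1756619057/217820739101 ≈ -0.0080645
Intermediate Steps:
G = 122 (G = -2 + 124 = 122)
T(u) = -2 - u (T(u) = 7 - (9 + u*1) = 7 - (9 + u) = 7 + (-9 - u) = -2 - u)
1/(T(G) + 1/((34079 - 28353)/(-1227 + 25194) + 73293)) = 1/((-2 - 1*122) + 1/((34079 - 28353)/(-1227 + 25194) + 73293)) = 1/((-2 - 122) + 1/(5726/23967 + 73293)) = 1/(-124 + 1/(5726*(1/23967) + 73293)) = 1/(-124 + 1/(5726/23967 + 73293)) = 1/(-124 + 1/(1756619057/23967)) = 1/(-124 + 23967/1756619057) = 1/(-217820739101/1756619057) = -1756619057/217820739101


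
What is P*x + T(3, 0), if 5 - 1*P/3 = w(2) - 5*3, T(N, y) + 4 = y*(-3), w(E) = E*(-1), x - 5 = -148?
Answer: -9442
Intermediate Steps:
x = -143 (x = 5 - 148 = -143)
w(E) = -E
T(N, y) = -4 - 3*y (T(N, y) = -4 + y*(-3) = -4 - 3*y)
P = 66 (P = 15 - 3*(-1*2 - 5*3) = 15 - 3*(-2 - 15) = 15 - 3*(-17) = 15 + 51 = 66)
P*x + T(3, 0) = 66*(-143) + (-4 - 3*0) = -9438 + (-4 + 0) = -9438 - 4 = -9442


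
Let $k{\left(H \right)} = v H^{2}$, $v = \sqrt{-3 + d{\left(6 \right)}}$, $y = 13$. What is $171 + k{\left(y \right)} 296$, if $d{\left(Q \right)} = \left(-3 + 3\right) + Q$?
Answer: $171 + 50024 \sqrt{3} \approx 86815.0$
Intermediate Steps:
$d{\left(Q \right)} = Q$ ($d{\left(Q \right)} = 0 + Q = Q$)
$v = \sqrt{3}$ ($v = \sqrt{-3 + 6} = \sqrt{3} \approx 1.732$)
$k{\left(H \right)} = \sqrt{3} H^{2}$
$171 + k{\left(y \right)} 296 = 171 + \sqrt{3} \cdot 13^{2} \cdot 296 = 171 + \sqrt{3} \cdot 169 \cdot 296 = 171 + 169 \sqrt{3} \cdot 296 = 171 + 50024 \sqrt{3}$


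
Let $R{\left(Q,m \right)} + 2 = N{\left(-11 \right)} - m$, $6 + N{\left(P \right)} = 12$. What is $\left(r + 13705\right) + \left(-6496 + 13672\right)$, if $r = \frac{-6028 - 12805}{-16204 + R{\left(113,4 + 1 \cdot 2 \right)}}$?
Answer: $\frac{9146387}{438} \approx 20882.0$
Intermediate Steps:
$N{\left(P \right)} = 6$ ($N{\left(P \right)} = -6 + 12 = 6$)
$R{\left(Q,m \right)} = 4 - m$ ($R{\left(Q,m \right)} = -2 - \left(-6 + m\right) = 4 - m$)
$r = \frac{509}{438}$ ($r = \frac{-6028 - 12805}{-16204 + \left(4 - \left(4 + 1 \cdot 2\right)\right)} = - \frac{18833}{-16204 + \left(4 - \left(4 + 2\right)\right)} = - \frac{18833}{-16204 + \left(4 - 6\right)} = - \frac{18833}{-16204 - 2} = - \frac{18833}{-16206} = \left(-18833\right) \left(- \frac{1}{16206}\right) = \frac{509}{438} \approx 1.1621$)
$\left(r + 13705\right) + \left(-6496 + 13672\right) = \left(\frac{509}{438} + 13705\right) + \left(-6496 + 13672\right) = \frac{6003299}{438} + 7176 = \frac{9146387}{438}$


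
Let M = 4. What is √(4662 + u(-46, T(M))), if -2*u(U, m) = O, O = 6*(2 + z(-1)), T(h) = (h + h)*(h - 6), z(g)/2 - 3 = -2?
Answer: 5*√186 ≈ 68.191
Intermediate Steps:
z(g) = 2 (z(g) = 6 + 2*(-2) = 6 - 4 = 2)
T(h) = 2*h*(-6 + h) (T(h) = (2*h)*(-6 + h) = 2*h*(-6 + h))
O = 24 (O = 6*(2 + 2) = 6*4 = 24)
u(U, m) = -12 (u(U, m) = -½*24 = -12)
√(4662 + u(-46, T(M))) = √(4662 - 12) = √4650 = 5*√186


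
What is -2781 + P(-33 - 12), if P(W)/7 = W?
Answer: -3096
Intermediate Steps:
P(W) = 7*W
-2781 + P(-33 - 12) = -2781 + 7*(-33 - 12) = -2781 + 7*(-45) = -2781 - 315 = -3096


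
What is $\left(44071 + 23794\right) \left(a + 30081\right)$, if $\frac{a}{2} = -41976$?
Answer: $-3655955415$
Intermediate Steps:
$a = -83952$ ($a = 2 \left(-41976\right) = -83952$)
$\left(44071 + 23794\right) \left(a + 30081\right) = \left(44071 + 23794\right) \left(-83952 + 30081\right) = 67865 \left(-53871\right) = -3655955415$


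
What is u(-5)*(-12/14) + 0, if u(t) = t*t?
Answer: -150/7 ≈ -21.429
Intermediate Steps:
u(t) = t²
u(-5)*(-12/14) + 0 = (-5)²*(-12/14) + 0 = 25*(-12*1/14) + 0 = 25*(-6/7) + 0 = -150/7 + 0 = -150/7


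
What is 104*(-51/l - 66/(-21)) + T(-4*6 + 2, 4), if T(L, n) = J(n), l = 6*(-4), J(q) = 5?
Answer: 3870/7 ≈ 552.86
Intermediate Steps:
l = -24
T(L, n) = 5
104*(-51/l - 66/(-21)) + T(-4*6 + 2, 4) = 104*(-51/(-24) - 66/(-21)) + 5 = 104*(-51*(-1/24) - 66*(-1/21)) + 5 = 104*(17/8 + 22/7) + 5 = 104*(295/56) + 5 = 3835/7 + 5 = 3870/7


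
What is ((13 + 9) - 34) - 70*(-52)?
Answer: 3628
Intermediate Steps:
((13 + 9) - 34) - 70*(-52) = (22 - 34) + 3640 = -12 + 3640 = 3628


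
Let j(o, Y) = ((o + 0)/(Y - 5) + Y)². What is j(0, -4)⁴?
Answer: 65536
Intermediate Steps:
j(o, Y) = (Y + o/(-5 + Y))² (j(o, Y) = (o/(-5 + Y) + Y)² = (Y + o/(-5 + Y))²)
j(0, -4)⁴ = ((0 + (-4)² - 5*(-4))²/(-5 - 4)²)⁴ = ((0 + 16 + 20)²/(-9)²)⁴ = ((1/81)*36²)⁴ = ((1/81)*1296)⁴ = 16⁴ = 65536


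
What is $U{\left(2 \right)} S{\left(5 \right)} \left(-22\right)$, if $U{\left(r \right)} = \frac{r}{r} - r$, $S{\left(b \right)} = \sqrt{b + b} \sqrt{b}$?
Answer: $110 \sqrt{2} \approx 155.56$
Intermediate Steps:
$S{\left(b \right)} = b \sqrt{2}$ ($S{\left(b \right)} = \sqrt{2 b} \sqrt{b} = \sqrt{2} \sqrt{b} \sqrt{b} = b \sqrt{2}$)
$U{\left(r \right)} = 1 - r$
$U{\left(2 \right)} S{\left(5 \right)} \left(-22\right) = \left(1 - 2\right) 5 \sqrt{2} \left(-22\right) = - 5 \sqrt{2} \left(-22\right) = 110 \sqrt{2}$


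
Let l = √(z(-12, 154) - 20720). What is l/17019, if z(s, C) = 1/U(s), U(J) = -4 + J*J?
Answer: I*√11280885/397110 ≈ 0.0084579*I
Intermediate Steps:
U(J) = -4 + J²
z(s, C) = 1/(-4 + s²)
l = 3*I*√11280885/70 (l = √(1/(-4 + (-12)²) - 20720) = √(1/(-4 + 144) - 20720) = √(1/140 - 20720) = √(-2900799/140) = 3*I*√11280885/70 ≈ 143.94*I)
l/17019 = (3*I*√11280885/70)/17019 = (3*I*√11280885/70)*(1/17019) = I*√11280885/397110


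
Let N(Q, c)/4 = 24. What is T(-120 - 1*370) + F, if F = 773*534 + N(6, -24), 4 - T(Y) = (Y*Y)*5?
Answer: -787618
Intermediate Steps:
T(Y) = 4 - 5*Y² (T(Y) = 4 - Y*Y*5 = 4 - Y²*5 = 4 - 5*Y²)
N(Q, c) = 96 (N(Q, c) = 4*24 = 96)
F = 412878 (F = 773*534 + 96 = 412782 + 96 = 412878)
T(-120 - 1*370) + F = (4 - 5*(-120 - 1*370)²) + 412878 = (4 - 5*(-120 - 370)²) + 412878 = (4 - 5*(-490)²) + 412878 = (4 - 5*240100) + 412878 = (4 - 1200500) + 412878 = -1200496 + 412878 = -787618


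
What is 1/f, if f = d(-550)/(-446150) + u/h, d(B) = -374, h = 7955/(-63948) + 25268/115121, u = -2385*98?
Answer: -2139229688975/5258041629157940929 ≈ -4.0685e-7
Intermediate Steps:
u = -233730
h = 9589733/100845996 (h = 7955*(-1/63948) + 25268*(1/115121) = -7955/63948 + 25268/115121 = 9589733/100845996 ≈ 0.095093)
f = -5258041629157940929/2139229688975 (f = -374/(-446150) - 233730/9589733/100845996 = -374*(-1/446150) - 233730*100845996/9589733 = 187/223075 - 23570734645080/9589733 = -5258041629157940929/2139229688975 ≈ -2.4579e+6)
1/f = 1/(-5258041629157940929/2139229688975) = -2139229688975/5258041629157940929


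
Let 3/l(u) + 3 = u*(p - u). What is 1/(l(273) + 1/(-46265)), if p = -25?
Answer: -1254660535/73384 ≈ -17097.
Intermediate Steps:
l(u) = 3/(-3 + u*(-25 - u))
1/(l(273) + 1/(-46265)) = 1/(-3/(3 + 273**2 + 25*273) + 1/(-46265)) = 1/(-3/(3 + 74529 + 6825) - 1/46265) = 1/(-3/81357 - 1/46265) = 1/(-3*1/81357 - 1/46265) = 1/(-1/27119 - 1/46265) = 1/(-73384/1254660535) = -1254660535/73384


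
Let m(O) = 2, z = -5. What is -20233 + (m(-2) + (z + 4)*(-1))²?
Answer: -20224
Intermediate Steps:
-20233 + (m(-2) + (z + 4)*(-1))² = -20233 + (2 + (-5 + 4)*(-1))² = -20233 + (2 - 1*(-1))² = -20233 + (2 + 1)² = -20233 + 3² = -20233 + 9 = -20224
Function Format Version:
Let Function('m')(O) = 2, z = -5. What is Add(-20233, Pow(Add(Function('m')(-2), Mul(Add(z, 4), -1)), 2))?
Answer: -20224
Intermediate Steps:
Add(-20233, Pow(Add(Function('m')(-2), Mul(Add(z, 4), -1)), 2)) = Add(-20233, Pow(Add(2, Mul(Add(-5, 4), -1)), 2)) = Add(-20233, Pow(Add(2, Mul(-1, -1)), 2)) = Add(-20233, Pow(Add(2, 1), 2)) = Add(-20233, Pow(3, 2)) = Add(-20233, 9) = -20224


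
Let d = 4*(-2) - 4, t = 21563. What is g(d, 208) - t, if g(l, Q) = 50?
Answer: -21513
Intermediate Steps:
d = -12 (d = -8 - 4 = -12)
g(d, 208) - t = 50 - 1*21563 = 50 - 21563 = -21513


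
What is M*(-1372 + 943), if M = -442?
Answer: 189618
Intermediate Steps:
M*(-1372 + 943) = -442*(-1372 + 943) = -442*(-429) = 189618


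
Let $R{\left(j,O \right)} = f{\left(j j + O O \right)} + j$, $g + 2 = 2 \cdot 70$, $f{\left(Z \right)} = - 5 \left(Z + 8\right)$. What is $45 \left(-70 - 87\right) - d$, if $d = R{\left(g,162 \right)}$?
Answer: $219277$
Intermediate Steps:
$f{\left(Z \right)} = -40 - 5 Z$ ($f{\left(Z \right)} = - 5 \left(8 + Z\right) = -40 - 5 Z$)
$g = 138$ ($g = -2 + 2 \cdot 70 = -2 + 140 = 138$)
$R{\left(j,O \right)} = -40 + j - 5 O^{2} - 5 j^{2}$ ($R{\left(j,O \right)} = \left(-40 - 5 \left(j j + O O\right)\right) + j = \left(-40 - 5 \left(j^{2} + O^{2}\right)\right) + j = \left(-40 - 5 \left(O^{2} + j^{2}\right)\right) + j = \left(-40 - \left(5 O^{2} + 5 j^{2}\right)\right) + j = \left(-40 - 5 O^{2} - 5 j^{2}\right) + j = -40 + j - 5 O^{2} - 5 j^{2}$)
$d = -226342$ ($d = -40 + 138 - 5 \cdot 162^{2} - 5 \cdot 138^{2} = -40 + 138 - 131220 - 95220 = -226342$)
$45 \left(-70 - 87\right) - d = 45 \left(-70 - 87\right) - -226342 = 45 \left(-157\right) + 226342 = -7065 + 226342 = 219277$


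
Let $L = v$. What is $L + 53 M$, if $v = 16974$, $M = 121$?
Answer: $23387$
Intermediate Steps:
$L = 16974$
$L + 53 M = 16974 + 53 \cdot 121 = 16974 + 6413 = 23387$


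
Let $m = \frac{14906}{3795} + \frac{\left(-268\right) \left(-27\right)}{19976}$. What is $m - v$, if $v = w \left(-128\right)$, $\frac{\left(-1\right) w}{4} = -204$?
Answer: $\frac{179963984069}{1722930} \approx 1.0445 \cdot 10^{5}$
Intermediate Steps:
$w = 816$ ($w = \left(-4\right) \left(-204\right) = 816$)
$m = \frac{7391429}{1722930}$ ($m = 14906 \cdot \frac{1}{3795} + 7236 \cdot \frac{1}{19976} = \frac{14906}{3795} + \frac{1809}{4994} = \frac{7391429}{1722930} \approx 4.29$)
$v = -104448$ ($v = 816 \left(-128\right) = -104448$)
$m - v = \frac{7391429}{1722930} - -104448 = \frac{7391429}{1722930} + 104448 = \frac{179963984069}{1722930}$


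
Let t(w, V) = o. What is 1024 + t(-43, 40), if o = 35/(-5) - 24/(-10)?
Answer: 5097/5 ≈ 1019.4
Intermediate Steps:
o = -23/5 (o = 35*(-1/5) - 24*(-1/10) = -7 + 12/5 = -23/5 ≈ -4.6000)
t(w, V) = -23/5
1024 + t(-43, 40) = 1024 - 23/5 = 5097/5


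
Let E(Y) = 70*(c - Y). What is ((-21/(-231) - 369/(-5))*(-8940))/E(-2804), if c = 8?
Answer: -908304/270655 ≈ -3.3559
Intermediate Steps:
E(Y) = 560 - 70*Y (E(Y) = 70*(8 - Y) = 560 - 70*Y)
((-21/(-231) - 369/(-5))*(-8940))/E(-2804) = ((-21/(-231) - 369/(-5))*(-8940))/(560 - 70*(-2804)) = ((-21*(-1/231) - 369*(-1/5))*(-8940))/(560 + 196280) = ((1/11 + 369/5)*(-8940))/196840 = ((4064/55)*(-8940))*(1/196840) = -7266432/11*1/196840 = -908304/270655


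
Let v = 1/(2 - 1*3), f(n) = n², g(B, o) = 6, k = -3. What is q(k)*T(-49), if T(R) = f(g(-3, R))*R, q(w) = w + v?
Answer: 7056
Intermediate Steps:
v = -1 (v = 1/(2 - 3) = 1/(-1) = 1*(-1) = -1)
q(w) = -1 + w (q(w) = w - 1 = -1 + w)
T(R) = 36*R (T(R) = 6²*R = 36*R)
q(k)*T(-49) = (-1 - 3)*(36*(-49)) = -4*(-1764) = 7056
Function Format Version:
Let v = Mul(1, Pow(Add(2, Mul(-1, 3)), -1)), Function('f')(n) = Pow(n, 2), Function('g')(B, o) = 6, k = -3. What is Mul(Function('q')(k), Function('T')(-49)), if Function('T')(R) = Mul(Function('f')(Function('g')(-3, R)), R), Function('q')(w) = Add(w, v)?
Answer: 7056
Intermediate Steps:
v = -1 (v = Mul(1, Pow(Add(2, -3), -1)) = Mul(1, Pow(-1, -1)) = Mul(1, -1) = -1)
Function('q')(w) = Add(-1, w) (Function('q')(w) = Add(w, -1) = Add(-1, w))
Function('T')(R) = Mul(36, R) (Function('T')(R) = Mul(Pow(6, 2), R) = Mul(36, R))
Mul(Function('q')(k), Function('T')(-49)) = Mul(Add(-1, -3), Mul(36, -49)) = Mul(-4, -1764) = 7056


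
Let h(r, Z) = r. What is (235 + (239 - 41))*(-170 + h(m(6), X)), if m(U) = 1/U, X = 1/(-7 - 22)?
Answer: -441227/6 ≈ -73538.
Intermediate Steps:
X = -1/29 (X = 1/(-29) = -1/29 ≈ -0.034483)
m(U) = 1/U
(235 + (239 - 41))*(-170 + h(m(6), X)) = (235 + (239 - 41))*(-170 + 1/6) = (235 + 198)*(-170 + 1/6) = 433*(-1019/6) = -441227/6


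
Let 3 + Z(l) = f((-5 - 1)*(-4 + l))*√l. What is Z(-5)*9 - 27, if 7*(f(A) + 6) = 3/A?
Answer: -54 - 755*I*√5/14 ≈ -54.0 - 120.59*I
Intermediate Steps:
f(A) = -6 + 3/(7*A) (f(A) = -6 + (3/A)/7 = -6 + 3/(7*A))
Z(l) = -3 + √l*(-6 + 3/(7*(24 - 6*l))) (Z(l) = -3 + (-6 + 3/(7*(((-5 - 1)*(-4 + l)))))*√l = -3 + (-6 + 3/(7*((-6*(-4 + l)))))*√l = -3 + (-6 + 3/(7*(24 - 6*l)))*√l = -3 + √l*(-6 + 3/(7*(24 - 6*l))))
Z(-5)*9 - 27 = ((168 - 42*(-5) + √(-5)*(335 - 84*(-5)))/(14*(-4 - 5)))*9 - 27 = ((1/14)*(168 + 210 + (I*√5)*(335 + 420))/(-9))*9 - 27 = ((1/14)*(-⅑)*(168 + 210 + (I*√5)*755))*9 - 27 = ((1/14)*(-⅑)*(168 + 210 + 755*I*√5))*9 - 27 = ((1/14)*(-⅑)*(378 + 755*I*√5))*9 - 27 = (-3 - 755*I*√5/126)*9 - 27 = (-27 - 755*I*√5/14) - 27 = -54 - 755*I*√5/14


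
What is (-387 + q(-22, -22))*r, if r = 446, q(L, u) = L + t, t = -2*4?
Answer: -185982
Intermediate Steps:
t = -8
q(L, u) = -8 + L (q(L, u) = L - 8 = -8 + L)
(-387 + q(-22, -22))*r = (-387 + (-8 - 22))*446 = (-387 - 30)*446 = -417*446 = -185982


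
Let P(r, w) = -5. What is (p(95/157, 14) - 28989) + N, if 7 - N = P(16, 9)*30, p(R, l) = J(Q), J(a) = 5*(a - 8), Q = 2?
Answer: -28862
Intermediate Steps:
J(a) = -40 + 5*a (J(a) = 5*(-8 + a) = -40 + 5*a)
p(R, l) = -30 (p(R, l) = -40 + 5*2 = -40 + 10 = -30)
N = 157 (N = 7 - (-5)*30 = 7 - 1*(-150) = 7 + 150 = 157)
(p(95/157, 14) - 28989) + N = (-30 - 28989) + 157 = -29019 + 157 = -28862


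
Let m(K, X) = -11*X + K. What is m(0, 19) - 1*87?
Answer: -296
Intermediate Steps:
m(K, X) = K - 11*X
m(0, 19) - 1*87 = (0 - 11*19) - 1*87 = (0 - 209) - 87 = -209 - 87 = -296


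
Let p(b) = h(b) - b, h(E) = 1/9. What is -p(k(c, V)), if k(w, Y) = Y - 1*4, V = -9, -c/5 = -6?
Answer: -118/9 ≈ -13.111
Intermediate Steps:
c = 30 (c = -5*(-6) = 30)
k(w, Y) = -4 + Y (k(w, Y) = Y - 4 = -4 + Y)
h(E) = ⅑
p(b) = ⅑ - b
-p(k(c, V)) = -(⅑ - (-4 - 9)) = -(⅑ - 1*(-13)) = -(⅑ + 13) = -1*118/9 = -118/9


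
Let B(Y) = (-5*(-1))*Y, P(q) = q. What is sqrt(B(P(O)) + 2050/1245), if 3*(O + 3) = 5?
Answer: 25*I*sqrt(498)/249 ≈ 2.2406*I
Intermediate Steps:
O = -4/3 (O = -3 + (1/3)*5 = -3 + 5/3 = -4/3 ≈ -1.3333)
B(Y) = 5*Y
sqrt(B(P(O)) + 2050/1245) = sqrt(5*(-4/3) + 2050/1245) = sqrt(-20/3 + 2050*(1/1245)) = sqrt(-20/3 + 410/249) = sqrt(-1250/249) = 25*I*sqrt(498)/249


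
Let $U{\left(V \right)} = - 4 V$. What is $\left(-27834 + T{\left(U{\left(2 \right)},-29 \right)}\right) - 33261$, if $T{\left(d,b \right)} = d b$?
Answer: $-60863$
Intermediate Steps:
$T{\left(d,b \right)} = b d$
$\left(-27834 + T{\left(U{\left(2 \right)},-29 \right)}\right) - 33261 = \left(-27834 - 29 \left(\left(-4\right) 2\right)\right) - 33261 = \left(-27834 - -232\right) - 33261 = \left(-27834 + 232\right) - 33261 = -27602 - 33261 = -60863$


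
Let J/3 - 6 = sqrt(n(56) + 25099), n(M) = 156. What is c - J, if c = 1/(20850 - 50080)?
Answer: -526141/29230 - 3*sqrt(25255) ≈ -494.75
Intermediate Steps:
c = -1/29230 (c = 1/(-29230) = -1/29230 ≈ -3.4211e-5)
J = 18 + 3*sqrt(25255) (J = 18 + 3*sqrt(156 + 25099) = 18 + 3*sqrt(25255) ≈ 494.75)
c - J = -1/29230 - (18 + 3*sqrt(25255)) = -1/29230 + (-18 - 3*sqrt(25255)) = -526141/29230 - 3*sqrt(25255)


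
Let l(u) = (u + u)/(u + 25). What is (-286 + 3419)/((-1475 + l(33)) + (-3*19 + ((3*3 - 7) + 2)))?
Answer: -90857/44279 ≈ -2.0519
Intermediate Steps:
l(u) = 2*u/(25 + u) (l(u) = (2*u)/(25 + u) = 2*u/(25 + u))
(-286 + 3419)/((-1475 + l(33)) + (-3*19 + ((3*3 - 7) + 2))) = (-286 + 3419)/((-1475 + 2*33/(25 + 33)) + (-3*19 + ((3*3 - 7) + 2))) = 3133/((-1475 + 2*33/58) + (-57 + ((9 - 7) + 2))) = 3133/((-1475 + 2*33*(1/58)) + (-57 + (2 + 2))) = 3133/((-1475 + 33/29) + (-57 + 4)) = 3133/(-42742/29 - 53) = 3133/(-44279/29) = 3133*(-29/44279) = -90857/44279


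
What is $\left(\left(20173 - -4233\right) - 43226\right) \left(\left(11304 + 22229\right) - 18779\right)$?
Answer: $-277670280$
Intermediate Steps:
$\left(\left(20173 - -4233\right) - 43226\right) \left(\left(11304 + 22229\right) - 18779\right) = \left(\left(20173 + 4233\right) - 43226\right) \left(33533 - 18779\right) = \left(24406 - 43226\right) 14754 = \left(-18820\right) 14754 = -277670280$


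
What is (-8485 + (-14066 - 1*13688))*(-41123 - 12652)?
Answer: 1948752225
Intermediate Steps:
(-8485 + (-14066 - 1*13688))*(-41123 - 12652) = (-8485 + (-14066 - 13688))*(-53775) = (-8485 - 27754)*(-53775) = -36239*(-53775) = 1948752225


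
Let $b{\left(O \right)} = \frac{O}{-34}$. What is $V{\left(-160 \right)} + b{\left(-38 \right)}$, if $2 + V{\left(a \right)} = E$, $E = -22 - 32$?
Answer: $- \frac{933}{17} \approx -54.882$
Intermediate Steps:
$b{\left(O \right)} = - \frac{O}{34}$ ($b{\left(O \right)} = O \left(- \frac{1}{34}\right) = - \frac{O}{34}$)
$E = -54$ ($E = -22 - 32 = -54$)
$V{\left(a \right)} = -56$ ($V{\left(a \right)} = -2 - 54 = -56$)
$V{\left(-160 \right)} + b{\left(-38 \right)} = -56 - - \frac{19}{17} = -56 + \frac{19}{17} = - \frac{933}{17}$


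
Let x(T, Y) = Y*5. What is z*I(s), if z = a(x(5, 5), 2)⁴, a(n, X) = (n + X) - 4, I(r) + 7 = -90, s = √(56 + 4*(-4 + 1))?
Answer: -27144577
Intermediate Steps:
x(T, Y) = 5*Y
s = 2*√11 (s = √(56 + 4*(-3)) = √(56 - 12) = √44 = 2*√11 ≈ 6.6332)
I(r) = -97 (I(r) = -7 - 90 = -97)
a(n, X) = -4 + X + n (a(n, X) = (X + n) - 4 = -4 + X + n)
z = 279841 (z = (-4 + 2 + 5*5)⁴ = (-4 + 2 + 25)⁴ = 23⁴ = 279841)
z*I(s) = 279841*(-97) = -27144577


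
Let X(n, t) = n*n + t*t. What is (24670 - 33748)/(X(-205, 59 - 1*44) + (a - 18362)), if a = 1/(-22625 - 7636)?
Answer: -274709358/722874767 ≈ -0.38002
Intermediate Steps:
a = -1/30261 (a = 1/(-30261) = -1/30261 ≈ -3.3046e-5)
X(n, t) = n² + t²
(24670 - 33748)/(X(-205, 59 - 1*44) + (a - 18362)) = (24670 - 33748)/(((-205)² + (59 - 1*44)²) + (-1/30261 - 18362)) = -9078/((42025 + (59 - 44)²) - 555652483/30261) = -9078/((42025 + 15²) - 555652483/30261) = -9078/((42025 + 225) - 555652483/30261) = -9078/(42250 - 555652483/30261) = -9078/722874767/30261 = -9078*30261/722874767 = -274709358/722874767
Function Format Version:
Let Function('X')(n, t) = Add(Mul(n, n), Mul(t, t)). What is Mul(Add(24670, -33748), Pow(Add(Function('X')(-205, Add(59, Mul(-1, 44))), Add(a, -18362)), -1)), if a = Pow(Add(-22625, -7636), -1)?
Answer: Rational(-274709358, 722874767) ≈ -0.38002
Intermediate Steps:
a = Rational(-1, 30261) (a = Pow(-30261, -1) = Rational(-1, 30261) ≈ -3.3046e-5)
Function('X')(n, t) = Add(Pow(n, 2), Pow(t, 2))
Mul(Add(24670, -33748), Pow(Add(Function('X')(-205, Add(59, Mul(-1, 44))), Add(a, -18362)), -1)) = Mul(Add(24670, -33748), Pow(Add(Add(Pow(-205, 2), Pow(Add(59, Mul(-1, 44)), 2)), Add(Rational(-1, 30261), -18362)), -1)) = Mul(-9078, Pow(Add(Add(42025, Pow(Add(59, -44), 2)), Rational(-555652483, 30261)), -1)) = Mul(-9078, Pow(Add(Add(42025, Pow(15, 2)), Rational(-555652483, 30261)), -1)) = Mul(-9078, Pow(Add(Add(42025, 225), Rational(-555652483, 30261)), -1)) = Mul(-9078, Pow(Add(42250, Rational(-555652483, 30261)), -1)) = Mul(-9078, Pow(Rational(722874767, 30261), -1)) = Mul(-9078, Rational(30261, 722874767)) = Rational(-274709358, 722874767)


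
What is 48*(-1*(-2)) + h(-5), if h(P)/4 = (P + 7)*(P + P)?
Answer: 16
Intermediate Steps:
h(P) = 8*P*(7 + P) (h(P) = 4*((P + 7)*(P + P)) = 4*((7 + P)*(2*P)) = 4*(2*P*(7 + P)) = 8*P*(7 + P))
48*(-1*(-2)) + h(-5) = 48*(-1*(-2)) + 8*(-5)*(7 - 5) = 48*2 + 8*(-5)*2 = 96 - 80 = 16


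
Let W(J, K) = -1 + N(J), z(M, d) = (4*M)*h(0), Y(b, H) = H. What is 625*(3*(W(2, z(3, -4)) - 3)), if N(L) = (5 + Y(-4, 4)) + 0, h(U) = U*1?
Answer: 9375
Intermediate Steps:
h(U) = U
z(M, d) = 0 (z(M, d) = (4*M)*0 = 0)
N(L) = 9 (N(L) = (5 + 4) + 0 = 9 + 0 = 9)
W(J, K) = 8 (W(J, K) = -1 + 9 = 8)
625*(3*(W(2, z(3, -4)) - 3)) = 625*(3*(8 - 3)) = 625*(3*5) = 625*15 = 9375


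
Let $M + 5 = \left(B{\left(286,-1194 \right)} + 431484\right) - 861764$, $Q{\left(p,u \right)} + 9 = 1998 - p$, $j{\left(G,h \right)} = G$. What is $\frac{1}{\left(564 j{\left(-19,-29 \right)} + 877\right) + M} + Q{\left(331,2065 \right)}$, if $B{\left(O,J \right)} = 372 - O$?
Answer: $\frac{729583003}{440038} \approx 1658.0$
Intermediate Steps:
$Q{\left(p,u \right)} = 1989 - p$ ($Q{\left(p,u \right)} = -9 - \left(-1998 + p\right) = 1989 - p$)
$M = -430199$ ($M = -5 + \left(\left(\left(372 - 286\right) + 431484\right) - 861764\right) = -5 + \left(\left(86 + 431484\right) - 861764\right) = -5 + \left(431570 - 861764\right) = -5 - 430194 = -430199$)
$\frac{1}{\left(564 j{\left(-19,-29 \right)} + 877\right) + M} + Q{\left(331,2065 \right)} = \frac{1}{\left(564 \left(-19\right) + 877\right) - 430199} + \left(1989 - 331\right) = \frac{1}{\left(-10716 + 877\right) - 430199} + \left(1989 - 331\right) = \frac{1}{-9839 - 430199} + 1658 = \frac{1}{-440038} + 1658 = - \frac{1}{440038} + 1658 = \frac{729583003}{440038}$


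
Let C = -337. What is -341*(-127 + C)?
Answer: 158224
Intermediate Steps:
-341*(-127 + C) = -341*(-127 - 337) = -341*(-464) = 158224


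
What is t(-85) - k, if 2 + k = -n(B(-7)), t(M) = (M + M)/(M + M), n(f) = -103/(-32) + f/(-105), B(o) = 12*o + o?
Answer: 3401/480 ≈ 7.0854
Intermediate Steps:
B(o) = 13*o
n(f) = 103/32 - f/105 (n(f) = -103*(-1/32) + f*(-1/105) = 103/32 - f/105)
t(M) = 1 (t(M) = (2*M)/((2*M)) = (2*M)*(1/(2*M)) = 1)
k = -2921/480 (k = -2 - (103/32 - 13*(-7)/105) = -2 - (103/32 - 1/105*(-91)) = -2 - (103/32 + 13/15) = -2 - 1*1961/480 = -2 - 1961/480 = -2921/480 ≈ -6.0854)
t(-85) - k = 1 - 1*(-2921/480) = 1 + 2921/480 = 3401/480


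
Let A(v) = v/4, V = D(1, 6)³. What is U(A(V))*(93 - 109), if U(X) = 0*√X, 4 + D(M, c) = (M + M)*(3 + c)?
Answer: 0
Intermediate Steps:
D(M, c) = -4 + 2*M*(3 + c) (D(M, c) = -4 + (M + M)*(3 + c) = -4 + (2*M)*(3 + c) = -4 + 2*M*(3 + c))
V = 2744 (V = (-4 + 6*1 + 2*1*6)³ = (-4 + 6 + 12)³ = 14³ = 2744)
A(v) = v/4 (A(v) = v*(¼) = v/4)
U(X) = 0
U(A(V))*(93 - 109) = 0*(93 - 109) = 0*(-16) = 0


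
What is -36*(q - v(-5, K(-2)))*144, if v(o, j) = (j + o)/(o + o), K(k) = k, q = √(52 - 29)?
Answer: 18144/5 - 5184*√23 ≈ -21233.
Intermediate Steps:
q = √23 ≈ 4.7958
v(o, j) = (j + o)/(2*o) (v(o, j) = (j + o)/((2*o)) = (j + o)*(1/(2*o)) = (j + o)/(2*o))
-36*(q - v(-5, K(-2)))*144 = -36*(√23 - (-2 - 5)/(2*(-5)))*144 = -36*(√23 - (-1)*(-7)/(2*5))*144 = -36*(√23 - 1*7/10)*144 = -36*(√23 - 7/10)*144 = -36*(-7/10 + √23)*144 = (126/5 - 36*√23)*144 = 18144/5 - 5184*√23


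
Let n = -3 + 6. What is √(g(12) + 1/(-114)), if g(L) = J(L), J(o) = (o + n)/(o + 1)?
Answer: √2514954/1482 ≈ 1.0701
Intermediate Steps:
n = 3
J(o) = (3 + o)/(1 + o) (J(o) = (o + 3)/(o + 1) = (3 + o)/(1 + o))
g(L) = (3 + L)/(1 + L)
√(g(12) + 1/(-114)) = √((3 + 12)/(1 + 12) + 1/(-114)) = √(15/13 - 1/114) = √(1697/1482) = √2514954/1482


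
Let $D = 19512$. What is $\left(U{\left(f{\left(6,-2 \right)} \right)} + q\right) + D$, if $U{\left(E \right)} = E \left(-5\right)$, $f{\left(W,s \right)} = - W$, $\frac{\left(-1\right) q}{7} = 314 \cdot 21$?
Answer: $-26616$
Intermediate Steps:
$q = -46158$ ($q = - 7 \cdot 314 \cdot 21 = \left(-7\right) 6594 = -46158$)
$U{\left(E \right)} = - 5 E$
$\left(U{\left(f{\left(6,-2 \right)} \right)} + q\right) + D = \left(- 5 \left(\left(-1\right) 6\right) - 46158\right) + 19512 = \left(\left(-5\right) \left(-6\right) - 46158\right) + 19512 = \left(30 - 46158\right) + 19512 = -46128 + 19512 = -26616$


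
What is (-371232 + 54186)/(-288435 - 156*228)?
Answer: 105682/108001 ≈ 0.97853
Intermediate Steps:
(-371232 + 54186)/(-288435 - 156*228) = -317046/(-288435 - 35568) = -317046/(-324003) = -317046*(-1/324003) = 105682/108001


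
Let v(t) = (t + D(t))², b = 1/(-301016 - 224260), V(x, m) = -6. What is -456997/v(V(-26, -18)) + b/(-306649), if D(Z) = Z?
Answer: -2044748787516319/644301440496 ≈ -3173.6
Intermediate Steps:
b = -1/525276 (b = 1/(-525276) = -1/525276 ≈ -1.9038e-6)
v(t) = 4*t² (v(t) = (t + t)² = (2*t)² = 4*t²)
-456997/v(V(-26, -18)) + b/(-306649) = -456997/(4*(-6)²) - 1/525276/(-306649) = -456997/(4*36) - 1/525276*(-1/306649) = -456997/144 + 1/161075360124 = -2044748787516319/644301440496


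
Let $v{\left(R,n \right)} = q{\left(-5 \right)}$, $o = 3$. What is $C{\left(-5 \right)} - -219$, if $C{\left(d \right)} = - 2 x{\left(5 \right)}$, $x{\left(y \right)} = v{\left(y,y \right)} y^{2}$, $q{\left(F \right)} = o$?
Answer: $69$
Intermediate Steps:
$q{\left(F \right)} = 3$
$v{\left(R,n \right)} = 3$
$x{\left(y \right)} = 3 y^{2}$
$C{\left(d \right)} = -150$ ($C{\left(d \right)} = - 2 \cdot 3 \cdot 5^{2} = - 2 \cdot 3 \cdot 25 = \left(-2\right) 75 = -150$)
$C{\left(-5 \right)} - -219 = -150 - -219 = -150 + 219 = 69$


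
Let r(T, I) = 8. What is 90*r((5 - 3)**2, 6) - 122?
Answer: 598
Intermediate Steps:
90*r((5 - 3)**2, 6) - 122 = 90*8 - 122 = 720 - 122 = 598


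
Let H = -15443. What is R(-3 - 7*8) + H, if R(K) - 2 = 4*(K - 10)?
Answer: -15717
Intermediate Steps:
R(K) = -38 + 4*K (R(K) = 2 + 4*(K - 10) = 2 + 4*(-10 + K) = 2 + (-40 + 4*K) = -38 + 4*K)
R(-3 - 7*8) + H = (-38 + 4*(-3 - 7*8)) - 15443 = (-38 + 4*(-3 - 56)) - 15443 = (-38 + 4*(-59)) - 15443 = (-38 - 236) - 15443 = -274 - 15443 = -15717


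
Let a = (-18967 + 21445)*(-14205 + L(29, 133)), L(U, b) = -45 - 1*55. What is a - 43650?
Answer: -35491440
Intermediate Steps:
L(U, b) = -100 (L(U, b) = -45 - 55 = -100)
a = -35447790 (a = (-18967 + 21445)*(-14205 - 100) = 2478*(-14305) = -35447790)
a - 43650 = -35447790 - 43650 = -35491440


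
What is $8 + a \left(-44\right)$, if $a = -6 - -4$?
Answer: $96$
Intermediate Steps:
$a = -2$ ($a = -6 + 4 = -2$)
$8 + a \left(-44\right) = 8 - -88 = 8 + 88 = 96$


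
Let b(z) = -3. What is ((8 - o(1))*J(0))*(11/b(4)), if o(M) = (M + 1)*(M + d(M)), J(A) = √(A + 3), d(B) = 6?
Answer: 22*√3 ≈ 38.105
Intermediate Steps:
J(A) = √(3 + A)
o(M) = (1 + M)*(6 + M) (o(M) = (M + 1)*(M + 6) = (1 + M)*(6 + M))
((8 - o(1))*J(0))*(11/b(4)) = ((8 - (6 + 1² + 7*1))*√(3 + 0))*(11/(-3)) = ((8 - (6 + 1 + 7))*√3)*(11*(-⅓)) = ((8 - 1*14)*√3)*(-11/3) = ((8 - 14)*√3)*(-11/3) = -6*√3*(-11/3) = 22*√3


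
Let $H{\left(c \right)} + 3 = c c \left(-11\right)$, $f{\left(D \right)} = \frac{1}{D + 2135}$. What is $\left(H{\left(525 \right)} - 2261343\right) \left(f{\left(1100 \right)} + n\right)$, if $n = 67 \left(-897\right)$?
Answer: $\frac{1029109424230344}{3235} \approx 3.1812 \cdot 10^{11}$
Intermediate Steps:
$f{\left(D \right)} = \frac{1}{2135 + D}$
$H{\left(c \right)} = -3 - 11 c^{2}$ ($H{\left(c \right)} = -3 + c c \left(-11\right) = -3 + c^{2} \left(-11\right) = -3 - 11 c^{2}$)
$n = -60099$
$\left(H{\left(525 \right)} - 2261343\right) \left(f{\left(1100 \right)} + n\right) = \left(\left(-3 - 11 \cdot 525^{2}\right) - 2261343\right) \left(\frac{1}{2135 + 1100} - 60099\right) = \left(\left(-3 - 3031875\right) - 2261343\right) \left(\frac{1}{3235} - 60099\right) = \left(-3031878 - 2261343\right) \left(- \frac{194420264}{3235}\right) = \left(-5293221\right) \left(- \frac{194420264}{3235}\right) = \frac{1029109424230344}{3235}$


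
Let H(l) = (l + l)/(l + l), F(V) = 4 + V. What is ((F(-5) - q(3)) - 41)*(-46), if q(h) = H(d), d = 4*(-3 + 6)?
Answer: 1978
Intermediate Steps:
d = 12 (d = 4*3 = 12)
H(l) = 1 (H(l) = (2*l)/((2*l)) = (2*l)*(1/(2*l)) = 1)
q(h) = 1
((F(-5) - q(3)) - 41)*(-46) = (((4 - 5) - 1*1) - 41)*(-46) = ((-1 - 1) - 41)*(-46) = (-2 - 41)*(-46) = -43*(-46) = 1978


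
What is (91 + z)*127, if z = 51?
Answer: 18034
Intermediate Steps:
(91 + z)*127 = (91 + 51)*127 = 142*127 = 18034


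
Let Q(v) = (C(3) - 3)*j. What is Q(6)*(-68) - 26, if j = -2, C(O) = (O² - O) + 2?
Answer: 654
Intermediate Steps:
C(O) = 2 + O² - O
Q(v) = -10 (Q(v) = ((2 + 3² - 1*3) - 3)*(-2) = ((2 + 9 - 3) - 3)*(-2) = (8 - 3)*(-2) = 5*(-2) = -10)
Q(6)*(-68) - 26 = -10*(-68) - 26 = 680 - 26 = 654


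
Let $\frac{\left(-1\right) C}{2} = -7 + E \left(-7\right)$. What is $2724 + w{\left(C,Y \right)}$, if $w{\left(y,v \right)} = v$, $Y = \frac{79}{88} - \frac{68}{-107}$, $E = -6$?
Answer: $\frac{25663621}{9416} \approx 2725.5$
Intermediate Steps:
$C = -70$ ($C = - 2 \left(-7 - -42\right) = - 2 \left(-7 + 42\right) = \left(-2\right) 35 = -70$)
$Y = \frac{14437}{9416}$ ($Y = 79 \cdot \frac{1}{88} - - \frac{68}{107} = \frac{79}{88} + \frac{68}{107} = \frac{14437}{9416} \approx 1.5332$)
$2724 + w{\left(C,Y \right)} = 2724 + \frac{14437}{9416} = \frac{25663621}{9416}$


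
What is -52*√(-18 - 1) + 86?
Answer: 86 - 52*I*√19 ≈ 86.0 - 226.66*I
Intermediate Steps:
-52*√(-18 - 1) + 86 = -52*I*√19 + 86 = 86 - 52*I*√19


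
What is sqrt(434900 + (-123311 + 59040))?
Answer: 3*sqrt(41181) ≈ 608.79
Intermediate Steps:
sqrt(434900 + (-123311 + 59040)) = sqrt(434900 - 64271) = sqrt(370629) = 3*sqrt(41181)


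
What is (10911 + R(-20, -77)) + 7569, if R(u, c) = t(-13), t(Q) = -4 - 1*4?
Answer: 18472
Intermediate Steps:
t(Q) = -8 (t(Q) = -4 - 4 = -8)
R(u, c) = -8
(10911 + R(-20, -77)) + 7569 = (10911 - 8) + 7569 = 10903 + 7569 = 18472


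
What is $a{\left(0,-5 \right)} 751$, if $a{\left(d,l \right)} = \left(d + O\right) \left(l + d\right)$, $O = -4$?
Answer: $15020$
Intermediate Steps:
$a{\left(d,l \right)} = \left(-4 + d\right) \left(d + l\right)$ ($a{\left(d,l \right)} = \left(d - 4\right) \left(l + d\right) = \left(-4 + d\right) \left(d + l\right)$)
$a{\left(0,-5 \right)} 751 = \left(0^{2} - 0 - -20 + 0 \left(-5\right)\right) 751 = \left(0 + 0 + 20 + 0\right) 751 = 20 \cdot 751 = 15020$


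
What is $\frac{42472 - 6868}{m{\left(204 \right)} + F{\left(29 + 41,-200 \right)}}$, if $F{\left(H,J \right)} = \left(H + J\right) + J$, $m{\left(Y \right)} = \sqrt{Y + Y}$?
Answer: $- \frac{979110}{9041} - \frac{5934 \sqrt{102}}{9041} \approx -114.93$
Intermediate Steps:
$m{\left(Y \right)} = \sqrt{2} \sqrt{Y}$ ($m{\left(Y \right)} = \sqrt{2 Y} = \sqrt{2} \sqrt{Y}$)
$F{\left(H,J \right)} = H + 2 J$
$\frac{42472 - 6868}{m{\left(204 \right)} + F{\left(29 + 41,-200 \right)}} = \frac{42472 - 6868}{\sqrt{2} \sqrt{204} + \left(\left(29 + 41\right) + 2 \left(-200\right)\right)} = \frac{35604}{\sqrt{2} \cdot 2 \sqrt{51} + \left(70 - 400\right)} = \frac{35604}{2 \sqrt{102} - 330} = \frac{35604}{-330 + 2 \sqrt{102}}$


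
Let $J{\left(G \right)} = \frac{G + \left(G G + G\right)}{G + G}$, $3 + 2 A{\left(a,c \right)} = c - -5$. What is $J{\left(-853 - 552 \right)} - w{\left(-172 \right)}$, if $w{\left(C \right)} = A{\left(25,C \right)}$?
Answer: $- \frac{1233}{2} \approx -616.5$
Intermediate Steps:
$A{\left(a,c \right)} = 1 + \frac{c}{2}$ ($A{\left(a,c \right)} = - \frac{3}{2} + \frac{c - -5}{2} = - \frac{3}{2} + \frac{c + 5}{2} = - \frac{3}{2} + \frac{5 + c}{2} = - \frac{3}{2} + \left(\frac{5}{2} + \frac{c}{2}\right) = 1 + \frac{c}{2}$)
$w{\left(C \right)} = 1 + \frac{C}{2}$
$J{\left(G \right)} = \frac{G^{2} + 2 G}{2 G}$ ($J{\left(G \right)} = \frac{G + \left(G^{2} + G\right)}{2 G} = \left(G + \left(G + G^{2}\right)\right) \frac{1}{2 G} = \left(G^{2} + 2 G\right) \frac{1}{2 G} = \frac{G^{2} + 2 G}{2 G}$)
$J{\left(-853 - 552 \right)} - w{\left(-172 \right)} = \left(1 + \frac{-853 - 552}{2}\right) - \left(1 + \frac{1}{2} \left(-172\right)\right) = \left(1 + \frac{-853 - 552}{2}\right) - \left(1 - 86\right) = \left(1 + \frac{1}{2} \left(-1405\right)\right) - -85 = \left(1 - \frac{1405}{2}\right) + 85 = - \frac{1403}{2} + 85 = - \frac{1233}{2}$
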